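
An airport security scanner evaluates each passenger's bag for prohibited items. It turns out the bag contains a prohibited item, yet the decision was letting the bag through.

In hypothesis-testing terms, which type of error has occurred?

Type II error

The null hypothesis here is that the bag contains no prohibited items.
'Letting the bag through' corresponds to failing to reject H₀.
H₀ was not rejected but H₀ is false — a Type II error (false negative).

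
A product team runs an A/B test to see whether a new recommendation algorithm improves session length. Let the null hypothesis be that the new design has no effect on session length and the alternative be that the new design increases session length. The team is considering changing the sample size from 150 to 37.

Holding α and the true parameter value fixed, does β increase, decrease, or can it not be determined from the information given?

A smaller sample increases the standard error, so the sampling distributions under H₀ and Ha overlap more.

It increases.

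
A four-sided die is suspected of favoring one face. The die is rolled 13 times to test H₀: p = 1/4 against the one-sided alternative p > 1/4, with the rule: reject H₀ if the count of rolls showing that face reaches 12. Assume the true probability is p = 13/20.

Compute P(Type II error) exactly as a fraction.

A Type II error is failing to reject when Ha holds: with p = 13/20, β = P(Y ≤ 11).
Equivalently, β = 1 − P(Y ≥ 12) = 9937124893407747/10240000000000000.

9937124893407747/10240000000000000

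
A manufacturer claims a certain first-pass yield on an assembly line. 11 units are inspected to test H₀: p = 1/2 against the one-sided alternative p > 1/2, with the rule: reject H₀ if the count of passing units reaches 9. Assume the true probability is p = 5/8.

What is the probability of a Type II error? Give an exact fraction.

Under the alternative p = 5/8, Y ~ Binomial(11, 5/8); β is the probability the test does not reject, P(Y < 9).
Adding the binomial probabilities P(Y=0)+…+P(Y=8) at p = 5/8 gives 7252043967/8589934592.

7252043967/8589934592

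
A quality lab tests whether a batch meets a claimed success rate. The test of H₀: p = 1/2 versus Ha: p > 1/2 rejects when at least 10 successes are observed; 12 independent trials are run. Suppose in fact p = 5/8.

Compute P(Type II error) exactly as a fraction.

60916742361/68719476736

β = P(fail to reject H₀ | Ha true) = P(K ≤ 9 | p = 5/8), K ~ Binomial(12, 5/8).
Adding the binomial probabilities P(K=0)+…+P(K=9) at p = 5/8 gives 60916742361/68719476736.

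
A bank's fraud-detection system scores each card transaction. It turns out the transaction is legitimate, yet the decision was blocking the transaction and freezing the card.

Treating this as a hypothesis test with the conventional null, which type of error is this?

The null hypothesis here is that the transaction is legitimate.
'Blocking the transaction and freezing the card' corresponds to rejecting H₀.
H₀ was rejected but H₀ is true — a Type I error (false positive).

Type I error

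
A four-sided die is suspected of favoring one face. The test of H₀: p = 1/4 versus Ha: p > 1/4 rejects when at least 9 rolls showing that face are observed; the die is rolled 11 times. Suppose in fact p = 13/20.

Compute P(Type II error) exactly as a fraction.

32762721984671/40960000000000

A Type II error is failing to reject when Ha holds: with p = 13/20, β = P(K ≤ 8).
Summing C(11,j)·(13/20)^j·(7/20)^{11-j} for j = 0..8 gives 32762721984671/40960000000000.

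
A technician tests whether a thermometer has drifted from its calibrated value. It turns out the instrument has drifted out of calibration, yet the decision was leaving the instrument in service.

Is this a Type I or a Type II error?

Type II error

The null hypothesis here is that the instrument is correctly calibrated.
'Leaving the instrument in service' corresponds to failing to reject H₀.
H₀ was not rejected but H₀ is false — a Type II error (false negative).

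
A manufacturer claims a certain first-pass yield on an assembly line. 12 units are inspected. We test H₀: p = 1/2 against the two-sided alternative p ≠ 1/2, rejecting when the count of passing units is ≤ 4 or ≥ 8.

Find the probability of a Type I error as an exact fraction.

The significance level is the null-hypothesis probability of the rejection region {≤4} ∪ {≥8}.
Each tail has probability (1 + 12 + 66 + 220 + 495)/4096; doubling gives α = 1588/4096 = 397/1024.

397/1024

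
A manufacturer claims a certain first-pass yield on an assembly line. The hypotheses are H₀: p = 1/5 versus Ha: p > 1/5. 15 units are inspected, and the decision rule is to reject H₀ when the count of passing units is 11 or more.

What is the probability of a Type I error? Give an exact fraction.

380301/30517578125

Under H₀, K ~ Binomial(15, 1/5), and α = P(K ≥ 11).
P(K ≥ 11) = Σ_{j=11}^{15} C(15,j)·(1/5)^j·(4/5)^{15-j} = 380301/30517578125.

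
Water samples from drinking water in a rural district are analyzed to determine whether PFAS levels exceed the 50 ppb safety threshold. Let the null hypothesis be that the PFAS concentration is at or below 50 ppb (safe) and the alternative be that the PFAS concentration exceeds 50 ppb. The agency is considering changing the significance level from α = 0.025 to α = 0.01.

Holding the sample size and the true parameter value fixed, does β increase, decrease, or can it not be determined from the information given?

It increases.

Lowering α raises the bar for rejection; under Ha, the test now fails to reject on outcomes it previously would have rejected.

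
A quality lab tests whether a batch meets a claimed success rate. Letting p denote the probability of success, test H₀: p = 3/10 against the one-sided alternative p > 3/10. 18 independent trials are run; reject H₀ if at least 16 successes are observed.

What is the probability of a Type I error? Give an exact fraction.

84845087091/250000000000000000

Under H₀, K ~ Binomial(18, 3/10), and α = P(K ≥ 16).
Summing C(18,j)(3/10)^j(7/10)^{18−j} for j = 16,…,18 gives 84845087091/250000000000000000.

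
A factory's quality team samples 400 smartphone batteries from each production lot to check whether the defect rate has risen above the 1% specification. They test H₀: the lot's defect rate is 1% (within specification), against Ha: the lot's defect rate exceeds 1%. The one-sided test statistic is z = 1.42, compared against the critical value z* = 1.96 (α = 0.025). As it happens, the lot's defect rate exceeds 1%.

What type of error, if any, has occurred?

Since z = 1.42 ≤ z* = 1.96, H₀ is not rejected.
H₀ is false (actually the lot's defect rate exceeds 1%).
Failing to reject a false H₀ is a Type II error.

Type II error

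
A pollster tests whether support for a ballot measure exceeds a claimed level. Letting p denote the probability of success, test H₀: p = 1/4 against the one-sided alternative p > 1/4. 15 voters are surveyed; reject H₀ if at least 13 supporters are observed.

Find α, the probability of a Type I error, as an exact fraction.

The Type I error probability is α = P(Y ≥ 13) computed under H₀, where Y ~ Binomial(15, 1/4).
Adding the binomial terms for j = 13 through 15 with p = 1/4 yields 991/1073741824.

991/1073741824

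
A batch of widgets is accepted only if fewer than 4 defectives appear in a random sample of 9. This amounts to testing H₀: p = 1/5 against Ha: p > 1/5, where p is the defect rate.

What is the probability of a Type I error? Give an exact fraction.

The significance level is the probability, assuming p = 1/5, of seeing 4 or more defectives in 9 draws.
α = 1 − P(Y ≤ 3) = 1 − 1785856/1953125 = 167269/1953125.

167269/1953125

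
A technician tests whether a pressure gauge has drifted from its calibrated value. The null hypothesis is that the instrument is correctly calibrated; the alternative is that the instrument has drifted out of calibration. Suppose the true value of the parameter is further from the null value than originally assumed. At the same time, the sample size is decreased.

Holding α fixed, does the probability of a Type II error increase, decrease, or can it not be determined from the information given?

Cannot be determined from the information given.

The first change alone would make β decrease; the second alone would make β increase. Which effect dominates depends on the magnitudes, which are not given.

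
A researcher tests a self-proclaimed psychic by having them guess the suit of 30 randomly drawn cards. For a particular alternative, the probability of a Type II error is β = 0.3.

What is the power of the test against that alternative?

0.7

Power = 1 − β = 1 − 0.3 = 0.7.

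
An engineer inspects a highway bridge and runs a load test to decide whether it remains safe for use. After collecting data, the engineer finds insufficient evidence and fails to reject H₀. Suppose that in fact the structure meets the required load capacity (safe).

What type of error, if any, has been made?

The conventional null hypothesis here is that the structure meets the required load capacity (safe).
The test retained a true H₀ — the decision matches the true state.

No error (correct decision).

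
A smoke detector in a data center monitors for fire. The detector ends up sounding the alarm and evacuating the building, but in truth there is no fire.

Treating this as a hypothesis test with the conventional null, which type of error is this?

Type I error

The null hypothesis here is that there is no fire.
'Sounding the alarm and evacuating the building' corresponds to rejecting H₀.
H₀ was rejected but H₀ is true — a Type I error (false positive).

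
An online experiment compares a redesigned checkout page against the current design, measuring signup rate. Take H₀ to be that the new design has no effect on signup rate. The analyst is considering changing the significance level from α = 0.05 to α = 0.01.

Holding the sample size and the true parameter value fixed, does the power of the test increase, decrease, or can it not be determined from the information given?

A smaller α moves the rejection region further into the tail. With the alternative true, more outcomes now fall outside the rejection region, so failing to reject becomes more likely.
Since power = 1 − β and β increases, power decreases.

It decreases.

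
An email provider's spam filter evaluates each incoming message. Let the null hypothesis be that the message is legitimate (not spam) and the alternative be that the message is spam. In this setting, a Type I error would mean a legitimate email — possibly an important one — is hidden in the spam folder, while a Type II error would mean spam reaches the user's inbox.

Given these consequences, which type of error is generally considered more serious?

Type I error

The Type I consequence (a legitimate email — possibly an important one — is hidden in the spam folder) is more severe than the Type II consequence (spam reaches the user's inbox).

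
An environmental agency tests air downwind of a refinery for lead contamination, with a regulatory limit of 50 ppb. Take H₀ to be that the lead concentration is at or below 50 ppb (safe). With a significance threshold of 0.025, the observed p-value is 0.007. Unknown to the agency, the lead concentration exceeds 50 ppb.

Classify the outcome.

Since p = 0.007 < α = 0.025, H₀ is rejected.
H₀ is false (actually the lead concentration exceeds 50 ppb).
The decision matches the true state — no error.

No error (correct decision).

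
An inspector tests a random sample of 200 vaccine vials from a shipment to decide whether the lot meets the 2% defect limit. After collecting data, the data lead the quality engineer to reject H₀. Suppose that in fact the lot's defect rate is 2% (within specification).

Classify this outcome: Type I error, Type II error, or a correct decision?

The conventional null hypothesis here is that the lot's defect rate is 2% (within specification).
H₀ was rejected, but H₀ is actually true.
Rejecting a true null hypothesis is a Type I error (false positive).

Type I error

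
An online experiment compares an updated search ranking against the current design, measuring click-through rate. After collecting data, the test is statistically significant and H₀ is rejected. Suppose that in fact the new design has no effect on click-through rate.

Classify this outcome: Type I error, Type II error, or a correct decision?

Type I error

The conventional null hypothesis here is that the new design has no effect on click-through rate.
H₀ was rejected, but H₀ is actually true.
Rejecting a true null hypothesis is a Type I error (false positive).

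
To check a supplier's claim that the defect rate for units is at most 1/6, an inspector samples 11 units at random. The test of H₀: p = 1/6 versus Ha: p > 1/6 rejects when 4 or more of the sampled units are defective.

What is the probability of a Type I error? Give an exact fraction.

The significance level is the probability, assuming p = 1/6, of seeing 4 or more defectives in 11 draws.
Via the complement, α = 1 − Σ_{j=0}^{3} C(11,j)(1/6)^j(5/6)^{11-j} = 1444669/15116544.

1444669/15116544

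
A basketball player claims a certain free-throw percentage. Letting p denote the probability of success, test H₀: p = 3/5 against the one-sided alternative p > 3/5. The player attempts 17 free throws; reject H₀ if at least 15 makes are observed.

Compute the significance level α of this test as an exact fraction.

Under H₀, X ~ Binomial(17, 3/5), and α = P(X ≥ 15).
Adding the binomial terms for j = 15 through 17 with p = 3/5 yields 1879706817/152587890625.

1879706817/152587890625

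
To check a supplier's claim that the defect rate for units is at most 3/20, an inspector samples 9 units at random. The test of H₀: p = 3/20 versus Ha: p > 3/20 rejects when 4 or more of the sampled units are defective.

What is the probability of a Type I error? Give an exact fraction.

4343234013/128000000000

Under H₀, X ~ Binomial(9, 3/20); the Type I error rate is P(X ≥ 4).
Via the complement, α = 1 − Σ_{j=0}^{3} C(9,j)(3/20)^j(17/20)^{9-j} = 4343234013/128000000000.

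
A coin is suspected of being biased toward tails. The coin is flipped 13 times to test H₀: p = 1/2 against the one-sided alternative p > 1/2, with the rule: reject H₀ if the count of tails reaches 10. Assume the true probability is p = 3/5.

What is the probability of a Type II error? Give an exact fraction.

Under the alternative p = 3/5, K ~ Binomial(13, 3/5); β is the probability the test does not reject, P(K < 10).
Summing C(13,j)·(3/5)^j·(2/5)^{13-j} for j = 0..9 gives 202983472/244140625.

202983472/244140625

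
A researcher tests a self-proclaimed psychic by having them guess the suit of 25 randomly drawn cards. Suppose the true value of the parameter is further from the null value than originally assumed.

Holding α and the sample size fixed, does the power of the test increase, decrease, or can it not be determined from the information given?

It increases.

The further the true parameter sits from the null value, the more of the Ha sampling distribution falls in the rejection region.
Since power = 1 − β and β decreases, power increases.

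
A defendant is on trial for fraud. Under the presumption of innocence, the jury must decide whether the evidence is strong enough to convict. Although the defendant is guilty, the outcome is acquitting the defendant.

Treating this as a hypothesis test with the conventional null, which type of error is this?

Type II error

The null hypothesis here is that the defendant is innocent.
'Acquitting the defendant' corresponds to failing to reject H₀.
H₀ was not rejected but H₀ is false — a Type II error (false negative).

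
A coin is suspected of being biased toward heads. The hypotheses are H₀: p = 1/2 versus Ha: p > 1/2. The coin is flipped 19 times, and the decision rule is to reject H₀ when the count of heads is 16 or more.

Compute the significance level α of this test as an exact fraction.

The Type I error probability is α = P(K ≥ 16) computed under H₀, where K ~ Binomial(19, 1/2).
Summing the upper tail: (969 + 171 + 19 + 1) / 2^19 = 1160/524288 = 145/65536.

145/65536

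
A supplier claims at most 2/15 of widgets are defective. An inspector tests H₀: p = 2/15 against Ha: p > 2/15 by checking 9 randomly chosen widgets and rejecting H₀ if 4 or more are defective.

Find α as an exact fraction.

Under H₀, X ~ Binomial(9, 2/15); the Type I error rate is P(X ≥ 4).
α = 1 − P(X ≤ 3) = 1 − 37567054447/38443359375 = 876304928/38443359375.

876304928/38443359375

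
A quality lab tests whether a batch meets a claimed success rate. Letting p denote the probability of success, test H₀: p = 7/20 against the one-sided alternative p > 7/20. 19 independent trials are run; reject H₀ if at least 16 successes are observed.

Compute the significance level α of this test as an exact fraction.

4867859971043445677/327680000000000000000000

α = P(reject H₀ | H₀ true) = P(S ≥ 16 | p = 7/20), with S ~ Binomial(19, 7/20).
Summing C(19,j)(7/20)^j(13/20)^{19−j} for j = 16,…,19 gives 4867859971043445677/327680000000000000000000.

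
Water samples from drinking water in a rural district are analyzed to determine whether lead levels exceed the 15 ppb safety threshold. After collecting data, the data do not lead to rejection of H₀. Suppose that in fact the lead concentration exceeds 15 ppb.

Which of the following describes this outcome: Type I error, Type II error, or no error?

Type II error

The conventional null hypothesis here is that the lead concentration is at or below 15 ppb (safe).
H₀ was not rejected, but H₀ is actually false.
Failing to reject a false null hypothesis is a Type II error (false negative).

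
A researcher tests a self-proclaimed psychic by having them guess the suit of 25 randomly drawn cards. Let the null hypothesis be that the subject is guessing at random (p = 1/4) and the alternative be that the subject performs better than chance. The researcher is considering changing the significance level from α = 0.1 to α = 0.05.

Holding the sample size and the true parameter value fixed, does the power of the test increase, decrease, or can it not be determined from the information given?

It decreases.

Lowering α raises the bar for rejection; under Ha, the test now fails to reject on outcomes it previously would have rejected.
Since power = 1 − β and β increases, power decreases.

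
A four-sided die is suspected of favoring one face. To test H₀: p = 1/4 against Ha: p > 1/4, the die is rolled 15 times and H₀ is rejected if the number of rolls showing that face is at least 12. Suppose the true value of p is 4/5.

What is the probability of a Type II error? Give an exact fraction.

β = P(fail to reject H₀ | Ha true) = P(K ≤ 11 | p = 4/5), K ~ Binomial(15, 4/5).
Equivalently, β = 1 − P(K ≥ 12) = 10737240461/30517578125.

10737240461/30517578125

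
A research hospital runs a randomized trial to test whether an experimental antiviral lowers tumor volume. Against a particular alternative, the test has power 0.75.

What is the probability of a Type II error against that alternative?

0.25

Power = 1 − β, so β = 1 − 0.75 = 0.25.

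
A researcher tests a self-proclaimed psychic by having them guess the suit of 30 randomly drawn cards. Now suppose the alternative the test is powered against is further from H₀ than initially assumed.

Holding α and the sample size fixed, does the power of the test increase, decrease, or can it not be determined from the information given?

A larger true effect moves the Ha sampling distribution further from the H₀ critical value, making rejection more likely when Ha is true.
Since power = 1 − β and β decreases, power increases.

It increases.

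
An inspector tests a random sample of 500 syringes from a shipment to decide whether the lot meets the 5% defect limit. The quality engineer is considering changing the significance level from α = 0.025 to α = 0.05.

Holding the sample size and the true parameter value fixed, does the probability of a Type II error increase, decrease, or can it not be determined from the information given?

It decreases.

With a larger α the critical value moves toward the center, so more of the Ha sampling distribution lies in the rejection region.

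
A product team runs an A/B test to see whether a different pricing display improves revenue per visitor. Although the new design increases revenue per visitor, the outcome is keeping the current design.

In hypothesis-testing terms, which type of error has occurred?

Type II error

The null hypothesis here is that the new design has no effect on revenue per visitor.
'Keeping the current design' corresponds to failing to reject H₀.
H₀ was not rejected but H₀ is false — a Type II error (false negative).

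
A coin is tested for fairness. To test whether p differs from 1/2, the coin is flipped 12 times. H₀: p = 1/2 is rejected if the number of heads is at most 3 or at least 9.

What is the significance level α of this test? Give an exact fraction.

The significance level is the null-hypothesis probability of the rejection region {≤3} ∪ {≥9}.
By symmetry, α = 2·P(K ≤ 3) = 2·(1 + 12 + 66 + 220)/4096 = 598/4096 = 299/2048.

299/2048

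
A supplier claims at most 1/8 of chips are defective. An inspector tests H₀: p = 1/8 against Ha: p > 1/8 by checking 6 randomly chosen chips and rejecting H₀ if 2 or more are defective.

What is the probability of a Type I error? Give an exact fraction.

α = P(reject H₀ | H₀ true) = P(K ≥ 2 | p = 1/8), K ~ Binomial(6, 1/8).
Computing the lower-tail complement: 1 − 218491/262144 = 43653/262144.

43653/262144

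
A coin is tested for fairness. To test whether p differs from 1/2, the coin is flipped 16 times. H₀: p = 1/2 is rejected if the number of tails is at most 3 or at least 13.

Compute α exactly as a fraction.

697/32768

Under H₀, S ~ Binomial(16, 1/2); α is the probability of landing in either tail, P(S ≤ 3) + P(S ≥ 13).
Each tail has probability (1 + 16 + 120 + 560)/65536; doubling gives α = 1394/65536 = 697/32768.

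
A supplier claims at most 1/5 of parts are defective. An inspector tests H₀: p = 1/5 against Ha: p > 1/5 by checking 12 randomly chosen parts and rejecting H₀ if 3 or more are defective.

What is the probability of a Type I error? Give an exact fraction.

α = P(reject H₀ | H₀ true) = P(S ≥ 3 | p = 1/5), S ~ Binomial(12, 1/5).
Computing the lower-tail complement: 1 − 27262976/48828125 = 21565149/48828125.

21565149/48828125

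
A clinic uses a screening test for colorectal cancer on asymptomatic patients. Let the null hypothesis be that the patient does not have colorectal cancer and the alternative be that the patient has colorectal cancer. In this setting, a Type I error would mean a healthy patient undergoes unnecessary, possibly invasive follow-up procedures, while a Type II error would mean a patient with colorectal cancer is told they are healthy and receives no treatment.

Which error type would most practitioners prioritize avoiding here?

The Type II consequence (a patient with colorectal cancer is told they are healthy and receives no treatment) is more severe than the Type I consequence (a healthy patient undergoes unnecessary, possibly invasive follow-up procedures).

Type II error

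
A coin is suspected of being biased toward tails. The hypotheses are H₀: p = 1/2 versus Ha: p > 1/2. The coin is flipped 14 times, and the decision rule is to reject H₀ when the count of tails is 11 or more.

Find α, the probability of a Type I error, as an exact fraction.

Under H₀, S ~ Binomial(14, 1/2), and α = P(S ≥ 11).
P(S ≥ 11) = [C(14,11) + C(14,12) + C(14,13) + C(14,14)] / 2^14 = (364 + 91 + 14 + 1) / 16384 = 470/16384 = 235/8192.

235/8192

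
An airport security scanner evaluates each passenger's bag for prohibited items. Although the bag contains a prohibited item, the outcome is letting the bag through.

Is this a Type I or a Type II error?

Type II error

The null hypothesis here is that the bag contains no prohibited items.
'Letting the bag through' corresponds to failing to reject H₀.
H₀ was not rejected but H₀ is false — a Type II error (false negative).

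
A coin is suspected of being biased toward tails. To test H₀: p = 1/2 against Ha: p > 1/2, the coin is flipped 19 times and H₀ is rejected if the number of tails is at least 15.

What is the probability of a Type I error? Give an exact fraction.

1259/131072

Under H₀, Y ~ Binomial(19, 1/2), and α = P(Y ≥ 15).
Summing the upper tail: (3876 + 969 + 171 + 19 + 1) / 2^19 = 5036/524288 = 1259/131072.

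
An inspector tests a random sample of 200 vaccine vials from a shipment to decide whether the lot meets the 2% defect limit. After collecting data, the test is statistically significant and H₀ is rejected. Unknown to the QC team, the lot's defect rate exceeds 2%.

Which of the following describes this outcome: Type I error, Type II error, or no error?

No error — this is a correct decision.

The conventional null hypothesis here is that the lot's defect rate is 2% (within specification).
The test rejected a false H₀ — the decision matches the true state.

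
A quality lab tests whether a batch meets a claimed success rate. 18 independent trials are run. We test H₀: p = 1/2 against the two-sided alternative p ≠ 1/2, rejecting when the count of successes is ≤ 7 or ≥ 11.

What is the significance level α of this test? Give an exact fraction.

Under H₀, Y ~ Binomial(18, 1/2); α is the probability of landing in either tail, P(Y ≤ 7) + P(Y ≥ 11).
The two tails are symmetric, so α = 2·(1 + 18 + 153 + 816 + 3060 + 8568 + 18564 + 31824)/2^18 = 126008/262144 = 15751/32768.

15751/32768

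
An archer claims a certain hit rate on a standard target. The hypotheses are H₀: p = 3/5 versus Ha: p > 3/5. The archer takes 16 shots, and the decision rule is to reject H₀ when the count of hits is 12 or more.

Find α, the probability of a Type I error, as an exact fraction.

1016646633/6103515625

Under H₀, X ~ Binomial(16, 3/5), and α = P(X ≥ 12).
Adding the binomial terms for j = 12 through 16 with p = 3/5 yields 1016646633/6103515625.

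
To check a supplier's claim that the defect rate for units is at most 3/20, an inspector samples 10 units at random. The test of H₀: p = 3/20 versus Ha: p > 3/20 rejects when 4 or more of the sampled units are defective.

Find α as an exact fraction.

The significance level is the probability, assuming p = 3/20, of seeing 4 or more defectives in 10 draws.
Via the complement, α = 1 − Σ_{j=0}^{3} C(10,j)(3/20)^j(17/20)^{10-j} = 127922685129/2560000000000.

127922685129/2560000000000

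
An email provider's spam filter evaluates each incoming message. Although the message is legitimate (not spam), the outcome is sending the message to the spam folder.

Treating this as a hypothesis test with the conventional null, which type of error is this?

Type I error

The null hypothesis here is that the message is legitimate (not spam).
'Sending the message to the spam folder' corresponds to rejecting H₀.
H₀ was rejected but H₀ is true — a Type I error (false positive).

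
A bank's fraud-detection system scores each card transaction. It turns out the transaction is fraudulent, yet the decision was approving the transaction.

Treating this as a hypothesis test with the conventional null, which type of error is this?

Type II error

The null hypothesis here is that the transaction is legitimate.
'Approving the transaction' corresponds to failing to reject H₀.
H₀ was not rejected but H₀ is false — a Type II error (false negative).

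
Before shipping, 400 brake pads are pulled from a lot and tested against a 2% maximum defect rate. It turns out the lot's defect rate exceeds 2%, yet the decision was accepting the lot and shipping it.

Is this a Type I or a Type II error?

Type II error

The null hypothesis here is that the lot's defect rate is 2% (within specification).
'Accepting the lot and shipping it' corresponds to failing to reject H₀.
H₀ was not rejected but H₀ is false — a Type II error (false negative).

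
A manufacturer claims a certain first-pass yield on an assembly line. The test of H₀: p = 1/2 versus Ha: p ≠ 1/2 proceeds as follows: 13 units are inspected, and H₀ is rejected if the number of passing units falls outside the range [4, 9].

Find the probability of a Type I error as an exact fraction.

189/2048

Under H₀, X ~ Binomial(13, 1/2); α is the probability of landing in either tail, P(X ≤ 3) + P(X ≥ 10).
By symmetry, α = 2·P(X ≤ 3) = 2·(1 + 13 + 78 + 286)/8192 = 756/8192 = 189/2048.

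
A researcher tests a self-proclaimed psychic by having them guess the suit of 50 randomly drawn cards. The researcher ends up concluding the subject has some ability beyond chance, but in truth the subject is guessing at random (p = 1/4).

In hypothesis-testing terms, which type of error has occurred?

The null hypothesis here is that the subject is guessing at random (p = 1/4).
'Concluding the subject has some ability beyond chance' corresponds to rejecting H₀.
H₀ was rejected but H₀ is true — a Type I error (false positive).

Type I error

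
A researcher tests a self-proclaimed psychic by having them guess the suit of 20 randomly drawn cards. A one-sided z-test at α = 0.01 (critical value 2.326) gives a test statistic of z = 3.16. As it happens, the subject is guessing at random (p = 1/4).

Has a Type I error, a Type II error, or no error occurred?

The conventional null hypothesis is that the subject is guessing at random (p = 1/4).
Since z = 3.16 > z* = 2.326, H₀ is rejected.
H₀ is true (actually the subject is guessing at random (p = 1/4)).
Rejecting a true H₀ is a Type I error.

Type I error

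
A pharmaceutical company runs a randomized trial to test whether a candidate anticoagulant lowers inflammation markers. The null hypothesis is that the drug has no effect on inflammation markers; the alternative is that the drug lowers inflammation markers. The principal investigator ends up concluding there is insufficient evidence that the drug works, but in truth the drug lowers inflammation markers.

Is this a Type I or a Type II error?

'Concluding there is insufficient evidence that the drug works' corresponds to failing to reject H₀.
H₀ was not rejected but H₀ is false — a Type II error (false negative).

Type II error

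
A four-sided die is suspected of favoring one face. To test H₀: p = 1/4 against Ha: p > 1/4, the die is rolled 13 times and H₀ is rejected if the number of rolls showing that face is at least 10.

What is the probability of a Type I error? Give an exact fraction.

The Type I error probability is α = P(S ≥ 10) computed under H₀, where S ~ Binomial(13, 1/4).
Adding the binomial terms for j = 10 through 13 with p = 1/4 yields 529/4194304.

529/4194304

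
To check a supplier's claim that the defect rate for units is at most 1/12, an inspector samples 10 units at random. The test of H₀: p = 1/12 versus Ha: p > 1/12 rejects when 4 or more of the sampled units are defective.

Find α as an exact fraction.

α = P(reject H₀ | H₀ true) = P(X ≥ 4 | p = 1/12), X ~ Binomial(10, 1/12).
α = 1 − P(X ≤ 3) = 1 − 5125125973/5159780352 = 34654379/5159780352.

34654379/5159780352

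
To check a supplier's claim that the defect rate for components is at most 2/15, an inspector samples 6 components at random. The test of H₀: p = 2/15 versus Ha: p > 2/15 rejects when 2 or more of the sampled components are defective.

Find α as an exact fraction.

84332/455625

α = P(reject H₀ | H₀ true) = P(X ≥ 2 | p = 2/15), X ~ Binomial(6, 2/15).
Computing the lower-tail complement: 1 − 371293/455625 = 84332/455625.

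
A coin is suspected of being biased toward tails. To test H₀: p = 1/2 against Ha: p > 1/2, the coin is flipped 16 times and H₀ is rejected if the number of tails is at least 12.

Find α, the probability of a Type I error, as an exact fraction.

Under H₀, S ~ Binomial(16, 1/2), and α = P(S ≥ 12).
That's C(16,12) + C(16,13) + C(16,14) + C(16,15) + C(16,16) over 2^16, i.e. (1820 + 560 + 120 + 16 + 1)/65536 = 2517/65536.

2517/65536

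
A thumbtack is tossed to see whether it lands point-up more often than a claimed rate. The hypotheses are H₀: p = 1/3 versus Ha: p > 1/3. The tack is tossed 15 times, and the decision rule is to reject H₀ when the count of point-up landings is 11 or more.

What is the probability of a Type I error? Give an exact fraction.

Under H₀, X ~ Binomial(15, 1/3), and α = P(X ≥ 11).
Adding the binomial terms for j = 11 through 15 with p = 1/3 yields 25931/14348907.

25931/14348907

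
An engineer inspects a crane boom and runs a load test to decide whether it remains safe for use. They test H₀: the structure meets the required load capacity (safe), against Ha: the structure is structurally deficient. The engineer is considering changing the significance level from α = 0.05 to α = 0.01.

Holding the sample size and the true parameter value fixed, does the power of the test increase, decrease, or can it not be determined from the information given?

It decreases.

Tightening α shrinks the rejection region. When Ha holds, fewer sample outcomes clear the stricter threshold, so more fall in the acceptance region.
Since power = 1 − β and β increases, power decreases.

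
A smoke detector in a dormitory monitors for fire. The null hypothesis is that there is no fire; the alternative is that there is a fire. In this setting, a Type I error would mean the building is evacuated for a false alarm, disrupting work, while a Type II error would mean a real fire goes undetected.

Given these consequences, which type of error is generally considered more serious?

Type II error

The Type II consequence (a real fire goes undetected) is more severe than the Type I consequence (the building is evacuated for a false alarm, disrupting work).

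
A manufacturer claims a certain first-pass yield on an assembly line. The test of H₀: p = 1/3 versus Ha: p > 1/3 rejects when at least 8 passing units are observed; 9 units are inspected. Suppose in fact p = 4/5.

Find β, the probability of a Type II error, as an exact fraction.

1101157/1953125

Under the alternative p = 4/5, X ~ Binomial(9, 4/5); β is the probability the test does not reject, P(X < 8).
Summing C(9,j)·(4/5)^j·(1/5)^{9-j} for j = 0..7 gives 1101157/1953125.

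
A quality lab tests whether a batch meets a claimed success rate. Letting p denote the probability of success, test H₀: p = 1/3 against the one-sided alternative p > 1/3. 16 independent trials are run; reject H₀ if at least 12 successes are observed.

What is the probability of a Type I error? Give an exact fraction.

11371/14348907

Under H₀, K ~ Binomial(16, 1/3), and α = P(K ≥ 12).
Summing C(16,j)(1/3)^j(2/3)^{16−j} for j = 12,…,16 gives 11371/14348907.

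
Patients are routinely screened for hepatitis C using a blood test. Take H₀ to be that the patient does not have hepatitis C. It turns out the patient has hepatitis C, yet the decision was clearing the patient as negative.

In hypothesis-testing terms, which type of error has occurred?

Type II error

'Clearing the patient as negative' corresponds to failing to reject H₀.
H₀ was not rejected but H₀ is false — a Type II error (false negative).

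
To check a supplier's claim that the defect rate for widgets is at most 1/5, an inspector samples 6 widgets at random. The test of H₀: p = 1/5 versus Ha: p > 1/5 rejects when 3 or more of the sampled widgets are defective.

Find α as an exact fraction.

309/3125

Under H₀, X ~ Binomial(6, 1/5); the Type I error rate is P(X ≥ 3).
Via the complement, α = 1 − Σ_{j=0}^{2} C(6,j)(1/5)^j(4/5)^{6-j} = 309/3125.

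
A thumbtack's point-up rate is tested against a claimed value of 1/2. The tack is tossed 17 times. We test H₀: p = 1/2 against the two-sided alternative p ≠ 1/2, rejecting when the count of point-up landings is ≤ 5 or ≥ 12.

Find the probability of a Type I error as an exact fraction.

4701/32768

Under H₀, X ~ Binomial(17, 1/2); α is the probability of landing in either tail, P(X ≤ 5) + P(X ≥ 12).
Each tail has probability (1 + 17 + 136 + 680 + 2380 + 6188)/131072; doubling gives α = 18804/131072 = 4701/32768.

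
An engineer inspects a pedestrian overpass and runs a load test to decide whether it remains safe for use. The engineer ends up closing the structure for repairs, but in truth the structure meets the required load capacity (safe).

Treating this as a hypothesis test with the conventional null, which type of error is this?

Type I error

The null hypothesis here is that the structure meets the required load capacity (safe).
'Closing the structure for repairs' corresponds to rejecting H₀.
H₀ was rejected but H₀ is true — a Type I error (false positive).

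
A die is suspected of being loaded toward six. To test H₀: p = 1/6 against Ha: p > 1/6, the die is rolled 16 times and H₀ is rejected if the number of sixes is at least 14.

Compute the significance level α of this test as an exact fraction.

1027/940369969152

α = P(reject H₀ | H₀ true) = P(Y ≥ 14 | p = 1/6), with Y ~ Binomial(16, 1/6).
Adding the binomial terms for j = 14 through 16 with p = 1/6 yields 1027/940369969152.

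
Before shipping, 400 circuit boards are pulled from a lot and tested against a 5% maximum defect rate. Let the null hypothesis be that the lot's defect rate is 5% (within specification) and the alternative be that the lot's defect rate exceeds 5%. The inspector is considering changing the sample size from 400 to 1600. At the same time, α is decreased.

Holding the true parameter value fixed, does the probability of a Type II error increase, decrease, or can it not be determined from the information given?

Cannot be determined from the information given.

The first change alone would make β decrease; the second alone would make β increase. Which effect dominates depends on the magnitudes, which are not given.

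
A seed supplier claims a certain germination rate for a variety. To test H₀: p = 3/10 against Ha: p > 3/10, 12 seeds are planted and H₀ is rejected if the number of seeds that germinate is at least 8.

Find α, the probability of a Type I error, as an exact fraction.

α = P(reject H₀ | H₀ true) = P(X ≥ 8 | p = 3/10), with X ~ Binomial(12, 3/10).
P(X ≥ 8) = Σ_{j=8}^{12} C(12,j)·(3/10)^j·(7/10)^{12-j} = 948937113/100000000000.

948937113/100000000000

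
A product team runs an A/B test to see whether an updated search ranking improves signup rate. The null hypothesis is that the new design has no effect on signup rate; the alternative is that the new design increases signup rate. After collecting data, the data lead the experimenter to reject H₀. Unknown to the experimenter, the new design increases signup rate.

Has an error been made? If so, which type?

No error (correct decision).

The test rejected a false H₀ — the decision matches the true state.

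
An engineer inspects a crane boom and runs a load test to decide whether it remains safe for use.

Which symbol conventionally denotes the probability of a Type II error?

β

P(Type II error) = P(fail to reject H₀ | H₀ false) = β.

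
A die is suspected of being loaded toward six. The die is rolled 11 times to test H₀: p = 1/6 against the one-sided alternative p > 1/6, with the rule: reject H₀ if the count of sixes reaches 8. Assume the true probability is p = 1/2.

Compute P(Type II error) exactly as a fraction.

227/256

β = P(fail to reject H₀ | Ha true) = P(Y ≤ 7 | p = 1/2), Y ~ Binomial(11, 1/2).
Equivalently, β = 1 − P(Y ≥ 8) = 227/256.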